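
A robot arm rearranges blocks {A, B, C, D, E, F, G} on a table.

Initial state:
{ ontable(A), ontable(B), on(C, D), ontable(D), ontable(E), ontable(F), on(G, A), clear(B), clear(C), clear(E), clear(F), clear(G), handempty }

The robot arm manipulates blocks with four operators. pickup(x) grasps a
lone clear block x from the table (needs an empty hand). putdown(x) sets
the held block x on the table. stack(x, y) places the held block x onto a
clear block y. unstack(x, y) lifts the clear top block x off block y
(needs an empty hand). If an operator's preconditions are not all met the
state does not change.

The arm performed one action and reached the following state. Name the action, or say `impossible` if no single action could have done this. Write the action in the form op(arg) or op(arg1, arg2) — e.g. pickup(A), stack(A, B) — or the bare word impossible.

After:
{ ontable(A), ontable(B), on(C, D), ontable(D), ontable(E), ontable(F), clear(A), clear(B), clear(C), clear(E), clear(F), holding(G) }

target: towers=[A; B; D/C; E; F] holding=G
         pickup(B) → towers=[A/G; D/C; E; F] holding=B
         pickup(F) → towers=[A/G; B; D/C; E] holding=F
     unstack(G, A) → towers=[A; B; D/C; E; F] holding=G  ← match
         pickup(E) → towers=[A/G; B; D/C; F] holding=E
     unstack(C, D) → towers=[A/G; B; D; E; F] holding=C

unstack(G, A)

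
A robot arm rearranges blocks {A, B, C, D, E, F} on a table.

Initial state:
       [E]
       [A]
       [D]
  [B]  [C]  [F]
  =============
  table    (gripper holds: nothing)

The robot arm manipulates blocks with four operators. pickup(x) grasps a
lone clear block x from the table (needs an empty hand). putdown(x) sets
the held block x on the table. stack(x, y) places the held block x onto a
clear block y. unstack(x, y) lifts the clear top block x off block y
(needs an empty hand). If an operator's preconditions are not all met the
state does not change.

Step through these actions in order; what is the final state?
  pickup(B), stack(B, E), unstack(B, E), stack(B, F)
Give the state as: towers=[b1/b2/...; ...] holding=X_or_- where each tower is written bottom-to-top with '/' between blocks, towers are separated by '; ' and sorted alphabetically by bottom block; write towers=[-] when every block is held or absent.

step 1 (pickup(B)): towers=[C/D/A/E; F] holding=B
step 2 (stack(B, E)): towers=[C/D/A/E/B; F] holding=-
step 3 (unstack(B, E)): towers=[C/D/A/E; F] holding=B
step 4 (stack(B, F)): towers=[C/D/A/E; F/B] holding=-

towers=[C/D/A/E; F/B] holding=-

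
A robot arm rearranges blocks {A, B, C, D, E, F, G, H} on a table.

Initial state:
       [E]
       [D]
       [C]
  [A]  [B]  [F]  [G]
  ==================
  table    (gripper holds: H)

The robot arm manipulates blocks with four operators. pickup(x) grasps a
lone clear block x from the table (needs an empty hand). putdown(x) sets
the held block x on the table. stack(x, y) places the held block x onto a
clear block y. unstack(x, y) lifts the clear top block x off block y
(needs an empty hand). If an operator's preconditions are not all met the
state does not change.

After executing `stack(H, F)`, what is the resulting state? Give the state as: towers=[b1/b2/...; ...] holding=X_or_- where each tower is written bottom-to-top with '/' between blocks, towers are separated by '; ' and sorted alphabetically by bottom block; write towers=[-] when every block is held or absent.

before: towers=[A; B/C/D/E; F; G] holding=H
pre[stack(H, F)]: holding(H) ✓, clear(F) ✓, H≠F ✓
all met → apply stack(H, F)
after:  towers=[A; B/C/D/E; F/H; G] holding=-

towers=[A; B/C/D/E; F/H; G] holding=-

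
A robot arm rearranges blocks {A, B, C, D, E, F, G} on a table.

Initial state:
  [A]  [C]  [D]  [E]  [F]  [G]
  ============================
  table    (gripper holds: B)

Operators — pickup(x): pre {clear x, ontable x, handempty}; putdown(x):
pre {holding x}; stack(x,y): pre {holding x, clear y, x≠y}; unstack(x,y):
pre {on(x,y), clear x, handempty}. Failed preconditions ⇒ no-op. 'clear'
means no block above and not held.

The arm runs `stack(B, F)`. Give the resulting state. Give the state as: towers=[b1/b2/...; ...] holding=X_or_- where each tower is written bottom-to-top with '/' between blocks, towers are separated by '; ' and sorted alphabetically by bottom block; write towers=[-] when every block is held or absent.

towers=[A; C; D; E; F/B; G] holding=-

before: towers=[A; C; D; E; F; G] holding=B
pre[stack(B, F)]: holding(B) ok, clear(F) ok, B≠F ok
all met → apply stack(B, F)
after:  towers=[A; C; D; E; F/B; G] holding=-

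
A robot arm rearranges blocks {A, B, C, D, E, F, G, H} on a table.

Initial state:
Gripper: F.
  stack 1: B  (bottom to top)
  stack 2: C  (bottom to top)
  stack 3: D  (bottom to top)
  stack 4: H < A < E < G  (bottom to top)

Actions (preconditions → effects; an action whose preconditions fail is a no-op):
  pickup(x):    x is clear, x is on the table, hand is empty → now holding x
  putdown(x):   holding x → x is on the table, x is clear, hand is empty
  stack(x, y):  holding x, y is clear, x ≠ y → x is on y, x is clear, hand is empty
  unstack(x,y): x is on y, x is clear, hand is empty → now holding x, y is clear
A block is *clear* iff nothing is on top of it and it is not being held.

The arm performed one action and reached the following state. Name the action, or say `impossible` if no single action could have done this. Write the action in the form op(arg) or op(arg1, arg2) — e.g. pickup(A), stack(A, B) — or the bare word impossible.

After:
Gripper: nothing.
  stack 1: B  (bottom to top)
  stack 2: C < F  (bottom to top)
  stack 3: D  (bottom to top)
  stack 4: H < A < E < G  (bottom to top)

stack(F, C)

target: towers=[B; C/F; D; H/A/E/G] holding=-
        putdown(F) → towers=[B; C; D; F; H/A/E/G] holding=-
       stack(F, G) → towers=[B; C; D; H/A/E/G/F] holding=-
       stack(F, B) → towers=[B/F; C; D; H/A/E/G] holding=-
       stack(F, D) → towers=[B; C; D/F; H/A/E/G] holding=-
       stack(F, C) → towers=[B; C/F; D; H/A/E/G] holding=-  ← match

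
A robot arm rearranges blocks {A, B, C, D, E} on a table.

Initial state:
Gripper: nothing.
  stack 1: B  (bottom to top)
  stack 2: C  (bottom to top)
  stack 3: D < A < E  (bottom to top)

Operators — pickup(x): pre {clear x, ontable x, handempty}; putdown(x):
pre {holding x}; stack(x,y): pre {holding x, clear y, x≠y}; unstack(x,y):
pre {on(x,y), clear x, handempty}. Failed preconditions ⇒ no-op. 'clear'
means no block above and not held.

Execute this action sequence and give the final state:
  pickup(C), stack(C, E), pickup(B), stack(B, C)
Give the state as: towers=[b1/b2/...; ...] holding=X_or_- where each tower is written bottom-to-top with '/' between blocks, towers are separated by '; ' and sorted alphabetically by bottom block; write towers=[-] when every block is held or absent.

towers=[D/A/E/C/B] holding=-

step 1 (pickup(C)): towers=[B; D/A/E] holding=C
step 2 (stack(C, E)): towers=[B; D/A/E/C] holding=-
step 3 (pickup(B)): towers=[D/A/E/C] holding=B
step 4 (stack(B, C)): towers=[D/A/E/C/B] holding=-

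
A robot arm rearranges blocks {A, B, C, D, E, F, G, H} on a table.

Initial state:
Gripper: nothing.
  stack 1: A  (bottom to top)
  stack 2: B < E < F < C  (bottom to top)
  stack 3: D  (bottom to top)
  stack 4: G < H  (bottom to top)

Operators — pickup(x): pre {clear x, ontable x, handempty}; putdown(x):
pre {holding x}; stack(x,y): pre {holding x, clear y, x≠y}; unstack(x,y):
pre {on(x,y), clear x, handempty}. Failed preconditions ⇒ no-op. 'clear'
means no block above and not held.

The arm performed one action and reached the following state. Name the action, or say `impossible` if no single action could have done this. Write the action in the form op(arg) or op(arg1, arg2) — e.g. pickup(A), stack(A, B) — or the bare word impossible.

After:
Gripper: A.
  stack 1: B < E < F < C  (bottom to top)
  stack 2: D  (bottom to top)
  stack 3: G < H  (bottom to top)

target: towers=[B/E/F/C; D; G/H] holding=A
         pickup(A) → towers=[B/E/F/C; D; G/H] holding=A  ← match
     unstack(H, G) → towers=[A; B/E/F/C; D; G] holding=H
         pickup(D) → towers=[A; B/E/F/C; G/H] holding=D
     unstack(C, F) → towers=[A; B/E/F; D; G/H] holding=C

pickup(A)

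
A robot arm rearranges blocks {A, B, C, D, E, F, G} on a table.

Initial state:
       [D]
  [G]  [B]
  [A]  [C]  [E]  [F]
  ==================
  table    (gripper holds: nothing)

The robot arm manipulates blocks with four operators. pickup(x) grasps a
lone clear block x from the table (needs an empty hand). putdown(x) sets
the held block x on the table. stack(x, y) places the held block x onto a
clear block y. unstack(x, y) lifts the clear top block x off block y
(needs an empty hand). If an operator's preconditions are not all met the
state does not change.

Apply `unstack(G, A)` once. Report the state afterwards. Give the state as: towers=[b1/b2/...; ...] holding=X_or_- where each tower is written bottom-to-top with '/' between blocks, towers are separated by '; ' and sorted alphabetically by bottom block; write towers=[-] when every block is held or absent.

before: towers=[A/G; C/B/D; E; F] holding=-
pre[unstack(G, A)]: on(G,A) ok, clear(G) ok, handempty ok
all met → apply unstack(G, A)
after:  towers=[A; C/B/D; E; F] holding=G

towers=[A; C/B/D; E; F] holding=G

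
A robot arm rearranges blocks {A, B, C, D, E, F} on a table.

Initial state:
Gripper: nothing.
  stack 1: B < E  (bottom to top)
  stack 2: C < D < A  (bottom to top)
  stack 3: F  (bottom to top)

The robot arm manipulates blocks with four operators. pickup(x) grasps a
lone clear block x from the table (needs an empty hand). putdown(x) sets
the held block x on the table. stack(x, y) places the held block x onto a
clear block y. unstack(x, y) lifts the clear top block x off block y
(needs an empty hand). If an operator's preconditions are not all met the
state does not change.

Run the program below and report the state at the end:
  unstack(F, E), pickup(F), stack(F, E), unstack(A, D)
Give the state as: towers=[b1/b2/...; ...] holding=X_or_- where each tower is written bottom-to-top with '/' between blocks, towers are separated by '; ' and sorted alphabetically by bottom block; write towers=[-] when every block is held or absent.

step 1 (unstack(F, E)) [no-op]: towers=[B/E; C/D/A; F] holding=-
step 2 (pickup(F)): towers=[B/E; C/D/A] holding=F
step 3 (stack(F, E)): towers=[B/E/F; C/D/A] holding=-
step 4 (unstack(A, D)): towers=[B/E/F; C/D] holding=A

towers=[B/E/F; C/D] holding=A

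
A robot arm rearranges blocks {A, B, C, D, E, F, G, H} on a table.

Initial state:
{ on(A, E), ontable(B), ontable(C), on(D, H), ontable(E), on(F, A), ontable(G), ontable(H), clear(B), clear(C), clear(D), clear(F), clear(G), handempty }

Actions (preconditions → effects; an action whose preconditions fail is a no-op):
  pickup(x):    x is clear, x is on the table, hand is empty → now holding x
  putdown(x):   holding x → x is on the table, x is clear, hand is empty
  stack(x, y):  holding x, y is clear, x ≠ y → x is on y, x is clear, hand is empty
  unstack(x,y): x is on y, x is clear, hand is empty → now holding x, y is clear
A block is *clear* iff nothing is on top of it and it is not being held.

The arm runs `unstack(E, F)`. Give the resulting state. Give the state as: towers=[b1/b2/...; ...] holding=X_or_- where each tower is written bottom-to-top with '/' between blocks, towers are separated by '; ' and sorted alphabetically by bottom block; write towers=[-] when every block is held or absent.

towers=[B; C; E/A/F; G; H/D] holding=-

before: towers=[B; C; E/A/F; G; H/D] holding=-
pre[unstack(E, F)]: on(E,F) fail, clear(E) fail, handempty ok
on(E,F), clear(E) unmet → unstack(E, F) is a no-op
after:  towers=[B; C; E/A/F; G; H/D] holding=-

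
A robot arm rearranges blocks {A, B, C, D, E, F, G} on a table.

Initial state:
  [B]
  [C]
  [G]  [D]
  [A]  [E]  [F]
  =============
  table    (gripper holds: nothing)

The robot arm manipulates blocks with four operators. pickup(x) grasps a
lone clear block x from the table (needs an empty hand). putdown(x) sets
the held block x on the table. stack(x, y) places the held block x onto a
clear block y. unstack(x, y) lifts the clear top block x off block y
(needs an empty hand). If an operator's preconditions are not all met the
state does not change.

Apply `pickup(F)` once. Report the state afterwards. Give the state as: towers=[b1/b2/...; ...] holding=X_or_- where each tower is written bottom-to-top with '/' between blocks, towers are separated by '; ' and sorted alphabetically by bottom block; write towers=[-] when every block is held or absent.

before: towers=[A/G/C/B; E/D; F] holding=-
pre[pickup(F)]: clear(F) yes, ontable(F) yes, handempty yes
all met → apply pickup(F)
after:  towers=[A/G/C/B; E/D] holding=F

towers=[A/G/C/B; E/D] holding=F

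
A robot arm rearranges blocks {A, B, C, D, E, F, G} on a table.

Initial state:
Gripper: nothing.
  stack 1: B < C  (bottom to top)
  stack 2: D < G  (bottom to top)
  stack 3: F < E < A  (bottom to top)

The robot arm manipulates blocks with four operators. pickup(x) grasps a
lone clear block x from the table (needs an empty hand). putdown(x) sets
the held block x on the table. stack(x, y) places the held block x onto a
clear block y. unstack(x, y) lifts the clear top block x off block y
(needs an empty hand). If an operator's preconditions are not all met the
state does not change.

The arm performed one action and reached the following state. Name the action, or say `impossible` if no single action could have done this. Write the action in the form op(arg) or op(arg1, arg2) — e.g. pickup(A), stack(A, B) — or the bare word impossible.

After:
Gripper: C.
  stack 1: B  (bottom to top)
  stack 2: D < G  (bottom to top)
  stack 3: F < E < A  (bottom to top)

unstack(C, B)

target: towers=[B; D/G; F/E/A] holding=C
     unstack(G, D) → towers=[B/C; D; F/E/A] holding=G
     unstack(A, E) → towers=[B/C; D/G; F/E] holding=A
     unstack(C, B) → towers=[B; D/G; F/E/A] holding=C  ← match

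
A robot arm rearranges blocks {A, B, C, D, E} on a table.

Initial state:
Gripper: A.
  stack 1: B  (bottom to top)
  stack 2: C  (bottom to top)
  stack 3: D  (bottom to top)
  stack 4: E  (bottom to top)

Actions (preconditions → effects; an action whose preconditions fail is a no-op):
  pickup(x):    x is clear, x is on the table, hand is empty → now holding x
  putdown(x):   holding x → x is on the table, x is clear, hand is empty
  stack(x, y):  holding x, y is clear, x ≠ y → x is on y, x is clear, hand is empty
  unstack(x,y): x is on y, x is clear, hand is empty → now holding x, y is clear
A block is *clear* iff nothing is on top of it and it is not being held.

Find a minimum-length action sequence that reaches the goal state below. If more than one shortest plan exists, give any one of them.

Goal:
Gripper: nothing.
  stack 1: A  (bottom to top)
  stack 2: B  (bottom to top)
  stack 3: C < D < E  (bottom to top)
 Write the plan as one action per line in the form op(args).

step 1 (putdown(A)): towers=[A; B; C; D; E] holding=-
step 2 (pickup(D)): towers=[A; B; C; E] holding=D
step 3 (stack(D, C)): towers=[A; B; C/D; E] holding=-
step 4 (pickup(E)): towers=[A; B; C/D] holding=E
step 5 (stack(E, D)): towers=[A; B; C/D/E] holding=-
goal check: towers=[A; B; C/D/E] holding=- — reached (length 5, optimal by BFS)

putdown(A)
pickup(D)
stack(D, C)
pickup(E)
stack(E, D)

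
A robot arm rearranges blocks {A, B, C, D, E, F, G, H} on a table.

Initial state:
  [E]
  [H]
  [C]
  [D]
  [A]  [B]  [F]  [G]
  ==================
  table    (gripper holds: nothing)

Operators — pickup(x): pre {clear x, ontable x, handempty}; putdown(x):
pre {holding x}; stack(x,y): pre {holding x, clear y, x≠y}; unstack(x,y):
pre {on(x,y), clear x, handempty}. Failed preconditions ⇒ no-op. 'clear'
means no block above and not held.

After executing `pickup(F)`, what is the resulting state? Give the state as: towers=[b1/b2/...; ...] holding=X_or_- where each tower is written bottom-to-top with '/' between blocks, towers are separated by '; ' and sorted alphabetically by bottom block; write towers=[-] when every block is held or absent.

towers=[A/D/C/H/E; B; G] holding=F

before: towers=[A/D/C/H/E; B; F; G] holding=-
pre[pickup(F)]: clear(F) ok, ontable(F) ok, handempty ok
all met → apply pickup(F)
after:  towers=[A/D/C/H/E; B; G] holding=F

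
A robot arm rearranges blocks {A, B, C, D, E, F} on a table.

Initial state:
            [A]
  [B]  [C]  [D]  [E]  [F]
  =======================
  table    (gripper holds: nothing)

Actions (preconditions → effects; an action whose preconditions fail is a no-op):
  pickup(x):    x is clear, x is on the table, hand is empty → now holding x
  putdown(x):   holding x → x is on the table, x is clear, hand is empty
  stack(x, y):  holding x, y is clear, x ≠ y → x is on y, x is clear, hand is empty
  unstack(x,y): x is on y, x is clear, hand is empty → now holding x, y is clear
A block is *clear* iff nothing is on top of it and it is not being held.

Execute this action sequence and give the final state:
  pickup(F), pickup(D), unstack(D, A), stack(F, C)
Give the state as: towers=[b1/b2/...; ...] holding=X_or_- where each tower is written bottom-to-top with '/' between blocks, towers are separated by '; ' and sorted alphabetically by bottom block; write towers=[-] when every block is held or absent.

towers=[B; C/F; D/A; E] holding=-

step 1 (pickup(F)): towers=[B; C; D/A; E] holding=F
step 2 (pickup(D)) [no-op]: towers=[B; C; D/A; E] holding=F
step 3 (unstack(D, A)) [no-op]: towers=[B; C; D/A; E] holding=F
step 4 (stack(F, C)): towers=[B; C/F; D/A; E] holding=-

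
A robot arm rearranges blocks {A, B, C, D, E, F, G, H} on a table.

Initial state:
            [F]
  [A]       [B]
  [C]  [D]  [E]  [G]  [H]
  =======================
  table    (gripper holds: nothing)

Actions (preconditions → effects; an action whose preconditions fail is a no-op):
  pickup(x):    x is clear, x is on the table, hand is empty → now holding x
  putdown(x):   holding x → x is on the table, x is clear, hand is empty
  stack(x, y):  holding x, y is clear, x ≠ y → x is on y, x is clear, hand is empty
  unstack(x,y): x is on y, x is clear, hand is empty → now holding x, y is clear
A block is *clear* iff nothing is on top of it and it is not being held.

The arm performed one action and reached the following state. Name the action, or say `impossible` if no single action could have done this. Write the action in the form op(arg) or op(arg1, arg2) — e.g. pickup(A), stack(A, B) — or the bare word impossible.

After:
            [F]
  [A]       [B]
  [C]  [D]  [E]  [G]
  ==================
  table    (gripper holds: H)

target: towers=[C/A; D; E/B/F; G] holding=H
         pickup(G) → towers=[C/A; D; E/B/F; H] holding=G
     unstack(A, C) → towers=[C; D; E/B/F; G; H] holding=A
         pickup(H) → towers=[C/A; D; E/B/F; G] holding=H  ← match
     unstack(F, B) → towers=[C/A; D; E/B; G; H] holding=F
         pickup(D) → towers=[C/A; E/B/F; G; H] holding=D

pickup(H)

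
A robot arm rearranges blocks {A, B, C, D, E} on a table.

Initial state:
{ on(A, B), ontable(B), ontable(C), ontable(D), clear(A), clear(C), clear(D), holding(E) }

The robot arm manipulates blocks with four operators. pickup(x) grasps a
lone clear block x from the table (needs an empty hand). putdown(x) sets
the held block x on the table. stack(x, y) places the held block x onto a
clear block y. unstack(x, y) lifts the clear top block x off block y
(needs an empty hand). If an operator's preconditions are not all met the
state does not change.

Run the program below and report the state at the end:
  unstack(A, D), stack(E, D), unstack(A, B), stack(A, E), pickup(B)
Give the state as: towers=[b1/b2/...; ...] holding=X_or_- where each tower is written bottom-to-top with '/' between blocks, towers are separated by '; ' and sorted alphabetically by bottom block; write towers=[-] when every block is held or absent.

towers=[C; D/E/A] holding=B

step 1 (unstack(A, D)) [no-op]: towers=[B/A; C; D] holding=E
step 2 (stack(E, D)): towers=[B/A; C; D/E] holding=-
step 3 (unstack(A, B)): towers=[B; C; D/E] holding=A
step 4 (stack(A, E)): towers=[B; C; D/E/A] holding=-
step 5 (pickup(B)): towers=[C; D/E/A] holding=B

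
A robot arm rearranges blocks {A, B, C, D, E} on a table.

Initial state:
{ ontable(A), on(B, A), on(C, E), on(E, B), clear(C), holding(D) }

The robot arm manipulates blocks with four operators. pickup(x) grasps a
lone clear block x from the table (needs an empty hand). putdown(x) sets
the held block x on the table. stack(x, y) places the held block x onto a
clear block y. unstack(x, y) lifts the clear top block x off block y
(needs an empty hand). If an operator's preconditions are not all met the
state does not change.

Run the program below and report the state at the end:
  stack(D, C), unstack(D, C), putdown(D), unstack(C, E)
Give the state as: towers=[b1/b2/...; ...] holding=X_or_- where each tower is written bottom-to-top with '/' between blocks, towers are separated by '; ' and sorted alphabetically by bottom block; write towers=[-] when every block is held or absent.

towers=[A/B/E; D] holding=C

step 1 (stack(D, C)): towers=[A/B/E/C/D] holding=-
step 2 (unstack(D, C)): towers=[A/B/E/C] holding=D
step 3 (putdown(D)): towers=[A/B/E/C; D] holding=-
step 4 (unstack(C, E)): towers=[A/B/E; D] holding=C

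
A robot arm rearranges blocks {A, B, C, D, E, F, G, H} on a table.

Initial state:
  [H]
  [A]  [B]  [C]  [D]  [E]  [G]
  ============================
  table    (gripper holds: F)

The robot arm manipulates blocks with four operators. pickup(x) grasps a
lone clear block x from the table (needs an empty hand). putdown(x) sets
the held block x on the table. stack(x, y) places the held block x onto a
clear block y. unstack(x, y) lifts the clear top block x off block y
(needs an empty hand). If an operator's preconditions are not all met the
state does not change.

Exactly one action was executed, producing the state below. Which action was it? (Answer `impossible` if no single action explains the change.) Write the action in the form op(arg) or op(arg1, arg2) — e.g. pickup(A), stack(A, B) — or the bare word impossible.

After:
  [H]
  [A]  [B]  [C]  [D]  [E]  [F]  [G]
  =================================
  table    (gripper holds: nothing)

putdown(F)

target: towers=[A/H; B; C; D; E; F; G] holding=-
        putdown(F) → towers=[A/H; B; C; D; E; F; G] holding=-  ← match
       stack(F, G) → towers=[A/H; B; C; D; E; G/F] holding=-
       stack(F, E) → towers=[A/H; B; C; D; E/F; G] holding=-
       stack(F, H) → towers=[A/H/F; B; C; D; E; G] holding=-
       stack(F, B) → towers=[A/H; B/F; C; D; E; G] holding=-
       stack(F, D) → towers=[A/H; B; C; D/F; E; G] holding=-
       stack(F, C) → towers=[A/H; B; C/F; D; E; G] holding=-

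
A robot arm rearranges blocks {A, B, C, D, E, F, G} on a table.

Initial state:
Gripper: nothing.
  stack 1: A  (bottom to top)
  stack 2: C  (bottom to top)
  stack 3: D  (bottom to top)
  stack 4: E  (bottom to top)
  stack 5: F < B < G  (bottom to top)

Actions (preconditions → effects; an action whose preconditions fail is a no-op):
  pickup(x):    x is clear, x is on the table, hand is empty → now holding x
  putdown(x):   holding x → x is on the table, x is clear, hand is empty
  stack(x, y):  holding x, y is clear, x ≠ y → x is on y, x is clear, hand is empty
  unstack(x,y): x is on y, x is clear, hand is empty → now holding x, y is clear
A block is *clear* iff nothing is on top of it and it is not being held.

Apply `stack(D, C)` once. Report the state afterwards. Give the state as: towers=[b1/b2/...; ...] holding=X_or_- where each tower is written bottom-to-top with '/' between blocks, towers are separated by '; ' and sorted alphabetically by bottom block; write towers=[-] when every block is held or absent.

towers=[A; C; D; E; F/B/G] holding=-

before: towers=[A; C; D; E; F/B/G] holding=-
pre[stack(D, C)]: holding(D) fail, clear(C) ok, D≠C ok
holding(D) unmet → stack(D, C) is a no-op
after:  towers=[A; C; D; E; F/B/G] holding=-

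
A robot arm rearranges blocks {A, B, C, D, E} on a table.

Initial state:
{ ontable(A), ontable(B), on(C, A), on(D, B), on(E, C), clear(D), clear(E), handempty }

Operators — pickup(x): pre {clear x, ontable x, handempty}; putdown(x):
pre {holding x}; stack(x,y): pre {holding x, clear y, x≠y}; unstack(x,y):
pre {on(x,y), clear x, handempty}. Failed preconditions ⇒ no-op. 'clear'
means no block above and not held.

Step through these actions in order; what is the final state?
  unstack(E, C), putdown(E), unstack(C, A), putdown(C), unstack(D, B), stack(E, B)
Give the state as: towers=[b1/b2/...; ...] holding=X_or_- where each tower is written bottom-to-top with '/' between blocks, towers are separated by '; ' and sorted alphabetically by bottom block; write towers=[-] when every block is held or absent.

step 1 (unstack(E, C)): towers=[A/C; B/D] holding=E
step 2 (putdown(E)): towers=[A/C; B/D; E] holding=-
step 3 (unstack(C, A)): towers=[A; B/D; E] holding=C
step 4 (putdown(C)): towers=[A; B/D; C; E] holding=-
step 5 (unstack(D, B)): towers=[A; B; C; E] holding=D
step 6 (stack(E, B)) [no-op]: towers=[A; B; C; E] holding=D

towers=[A; B; C; E] holding=D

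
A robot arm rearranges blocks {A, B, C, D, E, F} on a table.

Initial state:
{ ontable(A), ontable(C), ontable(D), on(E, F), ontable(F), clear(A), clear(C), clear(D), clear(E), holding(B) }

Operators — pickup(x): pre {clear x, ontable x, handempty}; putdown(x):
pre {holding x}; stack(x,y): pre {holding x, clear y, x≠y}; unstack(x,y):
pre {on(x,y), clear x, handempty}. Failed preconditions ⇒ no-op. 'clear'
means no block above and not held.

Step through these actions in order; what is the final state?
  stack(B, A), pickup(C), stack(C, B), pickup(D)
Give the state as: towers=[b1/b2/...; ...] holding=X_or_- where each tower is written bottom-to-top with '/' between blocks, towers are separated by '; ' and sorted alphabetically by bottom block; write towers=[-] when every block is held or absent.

towers=[A/B/C; F/E] holding=D

step 1 (stack(B, A)): towers=[A/B; C; D; F/E] holding=-
step 2 (pickup(C)): towers=[A/B; D; F/E] holding=C
step 3 (stack(C, B)): towers=[A/B/C; D; F/E] holding=-
step 4 (pickup(D)): towers=[A/B/C; F/E] holding=D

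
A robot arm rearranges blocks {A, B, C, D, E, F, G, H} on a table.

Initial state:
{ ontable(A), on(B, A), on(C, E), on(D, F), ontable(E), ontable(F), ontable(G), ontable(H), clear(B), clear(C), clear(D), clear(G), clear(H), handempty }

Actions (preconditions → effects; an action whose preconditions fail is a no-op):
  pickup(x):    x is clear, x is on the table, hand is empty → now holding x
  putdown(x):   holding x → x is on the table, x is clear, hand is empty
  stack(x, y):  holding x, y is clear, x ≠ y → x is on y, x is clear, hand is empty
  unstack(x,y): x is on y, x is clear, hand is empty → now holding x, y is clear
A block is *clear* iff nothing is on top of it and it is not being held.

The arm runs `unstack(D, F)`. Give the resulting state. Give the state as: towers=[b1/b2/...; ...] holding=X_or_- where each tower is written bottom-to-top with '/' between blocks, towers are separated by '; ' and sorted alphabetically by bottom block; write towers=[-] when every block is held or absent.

towers=[A/B; E/C; F; G; H] holding=D

before: towers=[A/B; E/C; F/D; G; H] holding=-
pre[unstack(D, F)]: on(D,F) ok, clear(D) ok, handempty ok
all met → apply unstack(D, F)
after:  towers=[A/B; E/C; F; G; H] holding=D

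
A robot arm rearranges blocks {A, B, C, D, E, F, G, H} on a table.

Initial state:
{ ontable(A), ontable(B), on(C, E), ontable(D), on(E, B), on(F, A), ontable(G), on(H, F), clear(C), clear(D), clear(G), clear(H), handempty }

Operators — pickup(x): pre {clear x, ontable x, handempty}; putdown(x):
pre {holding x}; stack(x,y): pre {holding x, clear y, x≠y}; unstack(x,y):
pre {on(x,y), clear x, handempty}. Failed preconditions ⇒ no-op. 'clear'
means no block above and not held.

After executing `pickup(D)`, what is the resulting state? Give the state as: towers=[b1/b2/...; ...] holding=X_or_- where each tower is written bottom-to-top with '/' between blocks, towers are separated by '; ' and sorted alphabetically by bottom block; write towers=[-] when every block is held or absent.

towers=[A/F/H; B/E/C; G] holding=D

before: towers=[A/F/H; B/E/C; D; G] holding=-
pre[pickup(D)]: clear(D) yes, ontable(D) yes, handempty yes
all met → apply pickup(D)
after:  towers=[A/F/H; B/E/C; G] holding=D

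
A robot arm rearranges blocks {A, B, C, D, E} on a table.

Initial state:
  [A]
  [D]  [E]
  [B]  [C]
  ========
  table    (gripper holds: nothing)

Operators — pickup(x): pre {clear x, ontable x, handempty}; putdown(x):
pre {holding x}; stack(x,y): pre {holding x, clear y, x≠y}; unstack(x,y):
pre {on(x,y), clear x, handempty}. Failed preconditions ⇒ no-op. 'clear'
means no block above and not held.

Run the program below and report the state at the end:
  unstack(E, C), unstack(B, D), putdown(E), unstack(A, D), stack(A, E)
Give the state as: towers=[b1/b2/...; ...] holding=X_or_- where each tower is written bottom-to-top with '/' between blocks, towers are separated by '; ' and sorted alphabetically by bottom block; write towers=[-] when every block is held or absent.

step 1 (unstack(E, C)): towers=[B/D/A; C] holding=E
step 2 (unstack(B, D)) [no-op]: towers=[B/D/A; C] holding=E
step 3 (putdown(E)): towers=[B/D/A; C; E] holding=-
step 4 (unstack(A, D)): towers=[B/D; C; E] holding=A
step 5 (stack(A, E)): towers=[B/D; C; E/A] holding=-

towers=[B/D; C; E/A] holding=-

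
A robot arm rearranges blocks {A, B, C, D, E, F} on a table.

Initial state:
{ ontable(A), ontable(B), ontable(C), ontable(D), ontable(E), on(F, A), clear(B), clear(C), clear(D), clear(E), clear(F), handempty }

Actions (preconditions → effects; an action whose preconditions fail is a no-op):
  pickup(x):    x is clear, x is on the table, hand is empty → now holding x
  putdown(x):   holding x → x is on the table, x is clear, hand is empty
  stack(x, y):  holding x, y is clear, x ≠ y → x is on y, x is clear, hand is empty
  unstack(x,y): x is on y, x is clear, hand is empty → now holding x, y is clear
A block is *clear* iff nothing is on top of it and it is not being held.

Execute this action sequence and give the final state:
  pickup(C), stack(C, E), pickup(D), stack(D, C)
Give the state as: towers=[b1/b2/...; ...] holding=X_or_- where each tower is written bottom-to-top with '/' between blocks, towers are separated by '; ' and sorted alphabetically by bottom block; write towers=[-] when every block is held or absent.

towers=[A/F; B; E/C/D] holding=-

step 1 (pickup(C)): towers=[A/F; B; D; E] holding=C
step 2 (stack(C, E)): towers=[A/F; B; D; E/C] holding=-
step 3 (pickup(D)): towers=[A/F; B; E/C] holding=D
step 4 (stack(D, C)): towers=[A/F; B; E/C/D] holding=-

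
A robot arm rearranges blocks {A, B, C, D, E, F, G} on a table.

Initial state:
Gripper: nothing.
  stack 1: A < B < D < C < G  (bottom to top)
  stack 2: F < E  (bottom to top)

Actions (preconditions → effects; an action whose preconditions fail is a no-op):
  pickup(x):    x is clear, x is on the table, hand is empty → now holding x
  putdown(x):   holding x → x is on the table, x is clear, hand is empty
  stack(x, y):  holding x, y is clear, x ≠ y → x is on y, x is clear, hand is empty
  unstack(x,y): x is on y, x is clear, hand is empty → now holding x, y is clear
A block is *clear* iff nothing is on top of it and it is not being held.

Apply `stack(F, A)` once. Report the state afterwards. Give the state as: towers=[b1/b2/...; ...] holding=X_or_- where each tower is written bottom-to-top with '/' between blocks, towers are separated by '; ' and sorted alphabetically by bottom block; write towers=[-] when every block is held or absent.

before: towers=[A/B/D/C/G; F/E] holding=-
pre[stack(F, A)]: holding(F) fail, clear(A) fail, F≠A ok
holding(F), clear(A) unmet → stack(F, A) is a no-op
after:  towers=[A/B/D/C/G; F/E] holding=-

towers=[A/B/D/C/G; F/E] holding=-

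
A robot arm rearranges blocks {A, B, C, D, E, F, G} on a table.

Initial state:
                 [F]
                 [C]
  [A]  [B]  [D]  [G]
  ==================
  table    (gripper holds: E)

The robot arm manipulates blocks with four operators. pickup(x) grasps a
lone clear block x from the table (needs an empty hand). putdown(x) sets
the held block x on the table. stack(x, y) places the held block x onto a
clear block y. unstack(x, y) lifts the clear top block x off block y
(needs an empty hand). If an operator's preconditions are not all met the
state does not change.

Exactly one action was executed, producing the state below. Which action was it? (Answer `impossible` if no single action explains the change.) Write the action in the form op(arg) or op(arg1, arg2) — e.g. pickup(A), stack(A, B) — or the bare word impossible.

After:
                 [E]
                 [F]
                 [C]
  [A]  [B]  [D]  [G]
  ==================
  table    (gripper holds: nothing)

target: towers=[A; B; D; G/C/F/E] holding=-
        putdown(E) → towers=[A; B; D; E; G/C/F] holding=-
       stack(E, B) → towers=[A; B/E; D; G/C/F] holding=-
       stack(E, F) → towers=[A; B; D; G/C/F/E] holding=-  ← match
       stack(E, D) → towers=[A; B; D/E; G/C/F] holding=-
       stack(E, A) → towers=[A/E; B; D; G/C/F] holding=-

stack(E, F)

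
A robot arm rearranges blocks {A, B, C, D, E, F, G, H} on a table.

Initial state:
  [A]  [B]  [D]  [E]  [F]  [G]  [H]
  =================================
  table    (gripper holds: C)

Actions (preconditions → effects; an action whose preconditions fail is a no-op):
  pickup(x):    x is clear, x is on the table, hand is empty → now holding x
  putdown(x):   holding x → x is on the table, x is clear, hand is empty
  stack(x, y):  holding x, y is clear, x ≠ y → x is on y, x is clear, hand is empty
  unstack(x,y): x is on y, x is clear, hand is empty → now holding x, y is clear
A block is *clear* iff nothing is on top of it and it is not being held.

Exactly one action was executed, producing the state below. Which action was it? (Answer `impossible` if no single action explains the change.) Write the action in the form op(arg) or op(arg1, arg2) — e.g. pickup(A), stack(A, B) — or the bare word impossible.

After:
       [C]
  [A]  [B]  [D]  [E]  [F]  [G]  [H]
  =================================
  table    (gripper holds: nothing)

stack(C, B)

target: towers=[A; B/C; D; E; F; G; H] holding=-
        putdown(C) → towers=[A; B; C; D; E; F; G; H] holding=-
       stack(C, G) → towers=[A; B; D; E; F; G/C; H] holding=-
       stack(C, A) → towers=[A/C; B; D; E; F; G; H] holding=-
       stack(C, E) → towers=[A; B; D; E/C; F; G; H] holding=-
       stack(C, H) → towers=[A; B; D; E; F; G; H/C] holding=-
       stack(C, B) → towers=[A; B/C; D; E; F; G; H] holding=-  ← match
       stack(C, F) → towers=[A; B; D; E; F/C; G; H] holding=-
       stack(C, D) → towers=[A; B; D/C; E; F; G; H] holding=-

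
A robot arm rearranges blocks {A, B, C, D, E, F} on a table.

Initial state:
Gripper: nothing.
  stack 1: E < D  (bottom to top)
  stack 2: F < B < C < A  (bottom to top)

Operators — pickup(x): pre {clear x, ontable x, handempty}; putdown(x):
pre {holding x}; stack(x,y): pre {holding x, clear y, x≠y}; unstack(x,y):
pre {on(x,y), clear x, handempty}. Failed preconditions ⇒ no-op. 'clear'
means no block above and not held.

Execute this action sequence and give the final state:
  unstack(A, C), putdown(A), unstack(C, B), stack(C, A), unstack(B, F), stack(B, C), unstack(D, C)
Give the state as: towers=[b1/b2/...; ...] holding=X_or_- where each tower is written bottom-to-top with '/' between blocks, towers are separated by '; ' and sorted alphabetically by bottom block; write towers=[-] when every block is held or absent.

step 1 (unstack(A, C)): towers=[E/D; F/B/C] holding=A
step 2 (putdown(A)): towers=[A; E/D; F/B/C] holding=-
step 3 (unstack(C, B)): towers=[A; E/D; F/B] holding=C
step 4 (stack(C, A)): towers=[A/C; E/D; F/B] holding=-
step 5 (unstack(B, F)): towers=[A/C; E/D; F] holding=B
step 6 (stack(B, C)): towers=[A/C/B; E/D; F] holding=-
step 7 (unstack(D, C)) [no-op]: towers=[A/C/B; E/D; F] holding=-

towers=[A/C/B; E/D; F] holding=-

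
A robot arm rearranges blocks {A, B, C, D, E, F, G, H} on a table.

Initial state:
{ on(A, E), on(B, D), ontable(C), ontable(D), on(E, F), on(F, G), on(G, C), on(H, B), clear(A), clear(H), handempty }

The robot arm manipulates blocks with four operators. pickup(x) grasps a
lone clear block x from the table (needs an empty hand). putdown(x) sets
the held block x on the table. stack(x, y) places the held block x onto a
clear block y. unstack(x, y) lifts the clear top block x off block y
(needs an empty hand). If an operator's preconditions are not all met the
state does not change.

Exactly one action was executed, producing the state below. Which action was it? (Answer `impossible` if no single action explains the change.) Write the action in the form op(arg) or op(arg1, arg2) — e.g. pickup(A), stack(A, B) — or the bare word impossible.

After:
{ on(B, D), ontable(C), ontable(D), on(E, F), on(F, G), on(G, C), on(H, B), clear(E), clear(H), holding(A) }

target: towers=[C/G/F/E; D/B/H] holding=A
     unstack(A, E) → towers=[C/G/F/E; D/B/H] holding=A  ← match
     unstack(H, B) → towers=[C/G/F/E/A; D/B] holding=H

unstack(A, E)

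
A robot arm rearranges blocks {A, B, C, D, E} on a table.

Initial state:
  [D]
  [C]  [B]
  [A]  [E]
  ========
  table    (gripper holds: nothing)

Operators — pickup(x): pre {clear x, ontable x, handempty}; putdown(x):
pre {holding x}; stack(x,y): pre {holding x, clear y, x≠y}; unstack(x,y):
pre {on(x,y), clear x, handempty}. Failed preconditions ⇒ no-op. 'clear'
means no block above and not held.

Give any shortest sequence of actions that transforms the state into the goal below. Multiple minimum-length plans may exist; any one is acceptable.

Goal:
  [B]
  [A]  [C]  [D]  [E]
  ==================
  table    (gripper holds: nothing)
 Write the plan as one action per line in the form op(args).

step 1 (unstack(D, C)): towers=[A/C; E/B] holding=D
step 2 (putdown(D)): towers=[A/C; D; E/B] holding=-
step 3 (unstack(C, A)): towers=[A; D; E/B] holding=C
step 4 (putdown(C)): towers=[A; C; D; E/B] holding=-
step 5 (unstack(B, E)): towers=[A; C; D; E] holding=B
step 6 (stack(B, A)): towers=[A/B; C; D; E] holding=-
goal check: towers=[A/B; C; D; E] holding=- — reached (length 6, optimal by BFS)

unstack(D, C)
putdown(D)
unstack(C, A)
putdown(C)
unstack(B, E)
stack(B, A)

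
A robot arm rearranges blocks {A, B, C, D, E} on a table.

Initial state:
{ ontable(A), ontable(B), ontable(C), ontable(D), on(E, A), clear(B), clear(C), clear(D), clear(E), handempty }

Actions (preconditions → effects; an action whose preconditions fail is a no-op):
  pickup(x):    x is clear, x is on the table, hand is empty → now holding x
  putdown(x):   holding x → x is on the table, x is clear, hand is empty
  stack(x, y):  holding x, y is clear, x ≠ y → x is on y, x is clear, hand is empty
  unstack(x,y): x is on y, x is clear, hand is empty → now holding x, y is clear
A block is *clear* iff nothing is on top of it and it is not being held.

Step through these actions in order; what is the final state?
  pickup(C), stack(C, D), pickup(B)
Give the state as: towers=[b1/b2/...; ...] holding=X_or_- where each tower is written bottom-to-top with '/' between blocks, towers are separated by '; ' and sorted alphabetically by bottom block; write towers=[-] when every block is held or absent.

step 1 (pickup(C)): towers=[A/E; B; D] holding=C
step 2 (stack(C, D)): towers=[A/E; B; D/C] holding=-
step 3 (pickup(B)): towers=[A/E; D/C] holding=B

towers=[A/E; D/C] holding=B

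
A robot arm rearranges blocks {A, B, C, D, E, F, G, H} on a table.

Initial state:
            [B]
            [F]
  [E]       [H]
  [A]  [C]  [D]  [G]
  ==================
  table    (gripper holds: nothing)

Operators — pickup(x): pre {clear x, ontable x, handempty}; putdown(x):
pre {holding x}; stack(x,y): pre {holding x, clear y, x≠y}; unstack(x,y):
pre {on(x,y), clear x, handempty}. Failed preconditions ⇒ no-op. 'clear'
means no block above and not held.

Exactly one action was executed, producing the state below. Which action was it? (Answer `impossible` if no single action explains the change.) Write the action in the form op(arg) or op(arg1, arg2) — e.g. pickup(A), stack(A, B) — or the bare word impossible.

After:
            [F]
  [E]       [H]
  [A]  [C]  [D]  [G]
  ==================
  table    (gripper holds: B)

target: towers=[A/E; C; D/H/F; G] holding=B
         pickup(G) → towers=[A/E; C; D/H/F/B] holding=G
     unstack(E, A) → towers=[A; C; D/H/F/B; G] holding=E
     unstack(B, F) → towers=[A/E; C; D/H/F; G] holding=B  ← match
         pickup(C) → towers=[A/E; D/H/F/B; G] holding=C

unstack(B, F)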